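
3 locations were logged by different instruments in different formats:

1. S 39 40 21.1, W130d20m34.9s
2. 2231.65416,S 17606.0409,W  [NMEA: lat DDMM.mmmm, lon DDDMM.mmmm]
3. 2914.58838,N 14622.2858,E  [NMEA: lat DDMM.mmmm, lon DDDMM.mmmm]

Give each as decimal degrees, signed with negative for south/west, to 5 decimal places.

1. -39.67253, -130.34303
2. -22.52757, -176.10068
3. 29.24314, 146.37143

Point 1:
  φ: 39° + 40/60 + 21.1/3600 = 39 + 0.666667 + 0.005861 = 39.672528
  hemisphere S, so the sign is −
  Lon: 130° + 20/60 + 34.9/3600 = 130 + 0.333333 + 0.009694 = 130.343028
  hemisphere W, so the sign is −
Point 2:
  Latitude: split at 2 digits → 22° and 31.65416′; 22 + 31.65416/60 = 22.527569
  hemisphere S, so the sign is −
  Longitude: degrees = first 3 digits = 176, minutes = 6.0409; 176 + 6.0409/60 = 176.100682
  hemisphere W, so the sign is −
Point 3:
  Latitude: degrees = first 2 digits = 29, minutes = 14.58838; 29 + 14.58838/60 = 29.243140
  N → positive
  Longitude: split at 3 digits → 146° and 22.2858′; 146 + 22.2858/60 = 146.371430
  E → positive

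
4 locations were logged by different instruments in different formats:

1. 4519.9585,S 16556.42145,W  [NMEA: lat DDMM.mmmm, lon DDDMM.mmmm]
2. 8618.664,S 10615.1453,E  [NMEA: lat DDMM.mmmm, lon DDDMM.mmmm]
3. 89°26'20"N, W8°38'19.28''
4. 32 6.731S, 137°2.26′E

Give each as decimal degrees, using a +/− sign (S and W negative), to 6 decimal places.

1. -45.332642, -165.940358
2. -86.311067, 106.252422
3. 89.438889, -8.638689
4. -32.112183, 137.037667

Point 1:
  φ: degrees = first 2 digits = 45, minutes = 19.9585; 45 + 19.9585/60 = 45.3326417
  S → negative
  Longitude: degrees = first 3 digits = 165, minutes = 56.42145; 165 + 56.42145/60 = 165.9403575
  hemisphere W, so the sign is −
Point 2:
  Latitude: split at 2 digits → 86° and 18.664′; 86 + 18.664/60 = 86.3110667
  S ⇒ negate
  λ: split at 3 digits → 106° and 15.1453′; 106 + 15.1453/60 = 106.2524217
  E ⇒ keep positive
Point 3:
  Latitude: 26′ + 20″ = 26.33333′; 89 + 26.33333/60 = 89.4388889
  N ⇒ keep positive
  Lon: 8 + 38/60 + 19.28/3600 = 8.6386889
  W → negative
Point 4:
  Latitude: 6.731′ = 0.112183°; total 32.1121833
  S ⇒ negate
  Longitude: 137 + 2.26/60 = 137.0376667
  E ⇒ keep positive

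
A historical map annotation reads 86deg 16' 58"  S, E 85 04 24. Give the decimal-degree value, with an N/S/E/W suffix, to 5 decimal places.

Latitude: 86 + 16/60 + 58/3600 = 86.282778
Lon: 85 + 4/60 + 24/3600 = 85.073333

86.28278° S, 85.07333° E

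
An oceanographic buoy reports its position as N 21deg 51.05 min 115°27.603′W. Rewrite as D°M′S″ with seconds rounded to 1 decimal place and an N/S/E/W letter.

21°51′3.0″ N, 115°27′36.2″ W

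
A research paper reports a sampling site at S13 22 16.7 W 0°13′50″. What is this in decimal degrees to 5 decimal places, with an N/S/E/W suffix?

Lat: 13° + 22/60 + 16.7/3600 = 13 + 0.366667 + 0.004639 = 13.371306
λ: 0 + 13/60 + 50/3600 = 0.230556

13.37131° S, 0.23056° W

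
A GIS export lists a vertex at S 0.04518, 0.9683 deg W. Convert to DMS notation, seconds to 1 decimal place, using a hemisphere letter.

φ: whole degrees 0; 2.71080′ → 2′ and 42.648″
Lon: 0.968300° → 58.09800′; 0.09800 × 60 = 5.880″

0°02′42.6″ S, 0°58′5.9″ W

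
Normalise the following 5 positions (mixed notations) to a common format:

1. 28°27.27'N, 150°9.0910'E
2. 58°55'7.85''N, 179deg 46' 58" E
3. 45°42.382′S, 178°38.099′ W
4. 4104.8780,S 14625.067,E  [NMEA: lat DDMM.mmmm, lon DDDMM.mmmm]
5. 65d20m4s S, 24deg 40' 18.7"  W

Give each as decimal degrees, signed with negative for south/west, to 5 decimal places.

1. 28.45450, 150.15152
2. 58.91885, 179.78278
3. -45.70637, -178.63498
4. -41.08130, 146.41778
5. -65.33444, -24.67186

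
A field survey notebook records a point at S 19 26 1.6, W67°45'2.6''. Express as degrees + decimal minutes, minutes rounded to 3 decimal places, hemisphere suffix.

φ: seconds/60 = 0.02667; minutes = 26 + 0.02667 = 26.02667
Longitude: 45 + 2.6/60 = 45.04333′

19° 26.027′ S, 67° 45.043′ W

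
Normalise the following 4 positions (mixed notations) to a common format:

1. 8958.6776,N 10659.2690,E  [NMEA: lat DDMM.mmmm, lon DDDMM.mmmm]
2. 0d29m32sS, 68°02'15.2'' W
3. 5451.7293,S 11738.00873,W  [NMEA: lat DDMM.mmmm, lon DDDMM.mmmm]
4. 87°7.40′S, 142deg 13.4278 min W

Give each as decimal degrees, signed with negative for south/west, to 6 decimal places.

Point 1:
  φ: degrees = first 2 digits = 89, minutes = 58.6776; 89 + 58.6776/60 = 89.9779600
  N ⇒ keep positive
  Longitude: split at 3 digits → 106° and 59.269′; 106 + 59.269/60 = 106.9878167
  E → positive
Point 2:
  φ: 0° + 29/60 + 32/3600 = 0 + 0.483333 + 0.008889 = 0.4922222
  S → negative
  Longitude: 68 + 2/60 + 15.2/3600 = 68.0375556
  W → negative
Point 3:
  Lat: split at 2 digits → 54° and 51.7293′; 54 + 51.7293/60 = 54.8621550
  S → negative
  Lon: degrees = first 3 digits = 117, minutes = 38.00873; 117 + 38.00873/60 = 117.6334788
  hemisphere W, so the sign is −
Point 4:
  Latitude: 87 + 7.4/60 = 87.1233333
  S ⇒ negate
  λ: 13.4278′ = 0.223797°; total 142.2237967
  W ⇒ negate

1. 89.977960, 106.987817
2. -0.492222, -68.037556
3. -54.862155, -117.633479
4. -87.123333, -142.223797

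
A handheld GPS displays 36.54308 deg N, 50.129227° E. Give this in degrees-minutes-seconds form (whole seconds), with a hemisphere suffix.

36°32′35″ N, 50°07′45″ E

Lat: 0.543080° → 32.58480′; 0.58480 × 60 = 35.09″
Longitude: 0.129227° → 7.75362′; 0.75362 × 60 = 45.22″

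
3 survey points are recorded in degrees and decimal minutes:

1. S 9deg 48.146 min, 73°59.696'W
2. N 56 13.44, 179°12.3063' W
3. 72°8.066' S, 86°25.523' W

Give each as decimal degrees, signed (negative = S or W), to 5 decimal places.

Point 1:
  Latitude: 9 + 48.146/60 = 9.802433
  S → negative
  Longitude: 73 + 59.696/60 = 73.994933
  hemisphere W, so the sign is −
Point 2:
  φ: 13.44′ = 0.224000°; total 56.224000
  N → positive
  λ: 179 + 12.3063/60 = 179.205105
  hemisphere W, so the sign is −
Point 3:
  Lat: 72 + 8.066/60 = 72.134433
  hemisphere S, so the sign is −
  Lon: 86 + 25.523/60 = 86.425383
  hemisphere W, so the sign is −

1. -9.80243, -73.99493
2. 56.22400, -179.20511
3. -72.13443, -86.42538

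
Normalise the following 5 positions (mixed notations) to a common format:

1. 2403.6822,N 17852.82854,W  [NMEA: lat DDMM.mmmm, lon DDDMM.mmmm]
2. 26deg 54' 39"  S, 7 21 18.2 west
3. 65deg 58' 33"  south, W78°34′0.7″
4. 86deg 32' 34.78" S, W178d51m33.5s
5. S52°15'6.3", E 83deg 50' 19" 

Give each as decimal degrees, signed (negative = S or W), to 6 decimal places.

Point 1:
  φ: split at 2 digits → 24° and 3.6822′; 24 + 3.6822/60 = 24.0613700
  N ⇒ keep positive
  λ: degrees = first 3 digits = 178, minutes = 52.82854; 178 + 52.82854/60 = 178.8804757
  W → negative
Point 2:
  φ: 26° + 54/60 + 39/3600 = 26 + 0.900000 + 0.010833 = 26.9108333
  S → negative
  Longitude: 7° + 21/60 + 18.2/3600 = 7 + 0.350000 + 0.005056 = 7.3550556
  W ⇒ negate
Point 3:
  Lat: 65° + 58/60 + 33/3600 = 65 + 0.966667 + 0.009167 = 65.9758333
  hemisphere S, so the sign is −
  Lon: 78° + 34/60 + 0.7/3600 = 78 + 0.566667 + 0.000194 = 78.5668611
  W → negative
Point 4:
  φ: 86° + 32/60 + 34.78/3600 = 86 + 0.533333 + 0.009661 = 86.5429944
  S → negative
  Longitude: 178 + 51/60 + 33.5/3600 = 178.8593056
  W → negative
Point 5:
  φ: 52° + 15/60 + 6.3/3600 = 52 + 0.250000 + 0.001750 = 52.2517500
  S ⇒ negate
  Lon: 83° + 50/60 + 19/3600 = 83 + 0.833333 + 0.005278 = 83.8386111
  E ⇒ keep positive

1. 24.061370, -178.880476
2. -26.910833, -7.355056
3. -65.975833, -78.566861
4. -86.542994, -178.859306
5. -52.251750, 83.838611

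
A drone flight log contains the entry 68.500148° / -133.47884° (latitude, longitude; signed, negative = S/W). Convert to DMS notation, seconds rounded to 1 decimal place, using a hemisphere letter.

68°30′0.5″ N, 133°28′43.8″ W

Latitude: whole degrees 68; 30.00888′ → 30′ and 0.533″
Longitude is negative → W; |value| = 133.478840
Lon: whole degrees 133; 28.73040′ → 28′ and 43.824″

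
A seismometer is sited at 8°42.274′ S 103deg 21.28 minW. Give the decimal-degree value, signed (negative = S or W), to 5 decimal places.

Latitude: 8 + 42.274/60 = 8.704567
S → negative
Longitude: 103 + 21.28/60 = 103.354667
W ⇒ negate

-8.70457, -103.35467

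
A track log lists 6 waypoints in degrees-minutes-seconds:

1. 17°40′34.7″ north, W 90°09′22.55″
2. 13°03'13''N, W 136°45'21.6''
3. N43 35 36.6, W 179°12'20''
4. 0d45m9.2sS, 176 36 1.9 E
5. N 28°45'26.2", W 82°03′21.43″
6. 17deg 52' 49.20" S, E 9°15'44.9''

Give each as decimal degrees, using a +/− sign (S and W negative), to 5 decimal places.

Point 1:
  Latitude: 40′ + 34.7″ = 40.57833′; 17 + 40.57833/60 = 17.676306
  N ⇒ keep positive
  λ: 90° + 9/60 + 22.55/3600 = 90 + 0.150000 + 0.006264 = 90.156264
  W ⇒ negate
Point 2:
  φ: 13° + 3/60 + 13/3600 = 13 + 0.050000 + 0.003611 = 13.053611
  N ⇒ keep positive
  λ: 45′ + 21.6″ = 45.36000′; 136 + 45.36000/60 = 136.756000
  hemisphere W, so the sign is −
Point 3:
  Lat: 43° + 35/60 + 36.6/3600 = 43 + 0.583333 + 0.010167 = 43.593500
  N → positive
  λ: 179 + 12/60 + 20/3600 = 179.205556
  W ⇒ negate
Point 4:
  Lat: 0 + 45/60 + 9.2/3600 = 0.752556
  S → negative
  λ: 176° + 36/60 + 1.9/3600 = 176 + 0.600000 + 0.000528 = 176.600528
  E → positive
Point 5:
  Latitude: 28 + 45/60 + 26.2/3600 = 28.757278
  N ⇒ keep positive
  λ: 82 + 3/60 + 21.43/3600 = 82.055953
  hemisphere W, so the sign is −
Point 6:
  Latitude: 52′ + 49.2″ = 52.82000′; 17 + 52.82000/60 = 17.880333
  S → negative
  Longitude: 9° + 15/60 + 44.9/3600 = 9 + 0.250000 + 0.012472 = 9.262472
  E → positive

1. 17.67631, -90.15626
2. 13.05361, -136.75600
3. 43.59350, -179.20556
4. -0.75256, 176.60053
5. 28.75728, -82.05595
6. -17.88033, 9.26247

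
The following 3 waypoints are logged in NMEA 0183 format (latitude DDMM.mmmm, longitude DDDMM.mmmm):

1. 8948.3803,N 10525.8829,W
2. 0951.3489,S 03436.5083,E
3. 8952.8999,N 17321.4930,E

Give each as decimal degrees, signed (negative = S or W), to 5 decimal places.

1. 89.80634, -105.43138
2. -9.85582, 34.60847
3. 89.88167, 173.35822

Point 1:
  Latitude: split at 2 digits → 89° and 48.3803′; 89 + 48.3803/60 = 89.806338
  N ⇒ keep positive
  Longitude: split at 3 digits → 105° and 25.8829′; 105 + 25.8829/60 = 105.431382
  hemisphere W, so the sign is −
Point 2:
  Latitude: split at 2 digits → 09° and 51.3489′; 9 + 51.3489/60 = 9.855815
  S ⇒ negate
  λ: degrees = first 3 digits = 34, minutes = 36.5083; 34 + 36.5083/60 = 34.608472
  E ⇒ keep positive
Point 3:
  Lat: split at 2 digits → 89° and 52.8999′; 89 + 52.8999/60 = 89.881665
  N → positive
  Longitude: degrees = first 3 digits = 173, minutes = 21.493; 173 + 21.493/60 = 173.358217
  E → positive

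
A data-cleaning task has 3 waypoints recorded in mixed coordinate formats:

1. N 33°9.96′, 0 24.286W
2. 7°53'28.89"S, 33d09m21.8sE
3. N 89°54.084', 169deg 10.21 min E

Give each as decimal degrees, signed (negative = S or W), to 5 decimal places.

1. 33.16600, -0.40477
2. -7.89136, 33.15606
3. 89.90140, 169.17017

Point 1:
  Lat: 9.96′ = 0.166000°; total 33.166000
  N → positive
  Longitude: 0 + 24.286/60 = 0.404767
  W → negative
Point 2:
  Lat: 7 + 53/60 + 28.89/3600 = 7.891358
  S ⇒ negate
  Lon: 33 + 9/60 + 21.8/3600 = 33.156056
  E ⇒ keep positive
Point 3:
  Latitude: 54.084′ = 0.901400°; total 89.901400
  N ⇒ keep positive
  Longitude: 169 + 10.21/60 = 169.170167
  E ⇒ keep positive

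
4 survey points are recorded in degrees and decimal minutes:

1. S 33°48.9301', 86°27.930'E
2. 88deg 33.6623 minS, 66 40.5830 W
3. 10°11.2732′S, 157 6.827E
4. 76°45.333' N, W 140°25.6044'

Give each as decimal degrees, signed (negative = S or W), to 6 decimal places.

Point 1:
  φ: 48.9301′ = 0.815502°; total 33.8155017
  S → negative
  λ: 86 + 27.93/60 = 86.4655000
  E ⇒ keep positive
Point 2:
  Latitude: 88 + 33.6623/60 = 88.5610383
  S ⇒ negate
  Lon: 66 + 40.583/60 = 66.6763833
  W ⇒ negate
Point 3:
  Latitude: 10 + 11.2732/60 = 10.1878867
  hemisphere S, so the sign is −
  λ: 157 + 6.827/60 = 157.1137833
  E → positive
Point 4:
  Latitude: 45.333′ = 0.755550°; total 76.7555500
  N ⇒ keep positive
  λ: 25.6044′ = 0.426740°; total 140.4267400
  W → negative

1. -33.815502, 86.465500
2. -88.561038, -66.676383
3. -10.187887, 157.113783
4. 76.755550, -140.426740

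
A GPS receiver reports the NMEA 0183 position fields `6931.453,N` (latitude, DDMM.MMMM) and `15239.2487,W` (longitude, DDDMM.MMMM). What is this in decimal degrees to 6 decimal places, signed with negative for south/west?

φ: degrees = first 2 digits = 69, minutes = 31.453; 69 + 31.453/60 = 69.5242167
N ⇒ keep positive
λ: split at 3 digits → 152° and 39.2487′; 152 + 39.2487/60 = 152.6541450
hemisphere W, so the sign is −

69.524217, -152.654145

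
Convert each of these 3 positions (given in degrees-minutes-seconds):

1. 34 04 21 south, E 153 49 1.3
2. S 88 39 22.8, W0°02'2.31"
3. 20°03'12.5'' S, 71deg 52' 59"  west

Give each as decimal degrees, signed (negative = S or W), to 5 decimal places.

Point 1:
  φ: 34 + 4/60 + 21/3600 = 34.072500
  hemisphere S, so the sign is −
  λ: 49′ + 1.3″ = 49.02167′; 153 + 49.02167/60 = 153.817028
  E ⇒ keep positive
Point 2:
  φ: 39′ + 22.8″ = 39.38000′; 88 + 39.38000/60 = 88.656333
  hemisphere S, so the sign is −
  λ: 2′ + 2.31″ = 2.03850′; 0 + 2.03850/60 = 0.033975
  hemisphere W, so the sign is −
Point 3:
  Latitude: 20° + 3/60 + 12.5/3600 = 20 + 0.050000 + 0.003472 = 20.053472
  hemisphere S, so the sign is −
  λ: 52′ + 59″ = 52.98333′; 71 + 52.98333/60 = 71.883056
  W ⇒ negate

1. -34.07250, 153.81703
2. -88.65633, -0.03398
3. -20.05347, -71.88306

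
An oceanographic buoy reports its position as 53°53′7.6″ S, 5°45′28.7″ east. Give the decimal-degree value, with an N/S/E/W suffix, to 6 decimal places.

53.885444° S, 5.757972° E

φ: 53′ + 7.6″ = 53.12667′; 53 + 53.12667/60 = 53.8854444
Longitude: 45′ + 28.7″ = 45.47833′; 5 + 45.47833/60 = 5.7579722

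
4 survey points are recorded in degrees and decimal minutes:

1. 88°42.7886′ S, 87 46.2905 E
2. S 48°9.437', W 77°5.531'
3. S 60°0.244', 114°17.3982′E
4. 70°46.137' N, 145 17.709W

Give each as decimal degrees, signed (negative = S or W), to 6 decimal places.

Point 1:
  Latitude: 42.7886′ = 0.713143°; total 88.7131433
  S ⇒ negate
  λ: 46.2905′ = 0.771508°; total 87.7715083
  E → positive
Point 2:
  Latitude: 48 + 9.437/60 = 48.1572833
  hemisphere S, so the sign is −
  Lon: 5.531′ = 0.092183°; total 77.0921833
  hemisphere W, so the sign is −
Point 3:
  φ: 0.244′ = 0.004067°; total 60.0040667
  hemisphere S, so the sign is −
  Longitude: 114 + 17.3982/60 = 114.2899700
  E → positive
Point 4:
  Lat: 46.137′ = 0.768950°; total 70.7689500
  N → positive
  Lon: 145 + 17.709/60 = 145.2951500
  hemisphere W, so the sign is −

1. -88.713143, 87.771508
2. -48.157283, -77.092183
3. -60.004067, 114.289970
4. 70.768950, -145.295150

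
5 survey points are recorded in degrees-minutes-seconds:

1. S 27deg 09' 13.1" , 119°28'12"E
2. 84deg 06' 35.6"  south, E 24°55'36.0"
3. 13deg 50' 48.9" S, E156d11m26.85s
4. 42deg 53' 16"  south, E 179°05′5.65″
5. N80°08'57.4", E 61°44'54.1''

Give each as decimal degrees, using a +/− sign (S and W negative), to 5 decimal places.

1. -27.15364, 119.47000
2. -84.10989, 24.92667
3. -13.84692, 156.19079
4. -42.88778, 179.08490
5. 80.14928, 61.74836

Point 1:
  Latitude: 9′ + 13.1″ = 9.21833′; 27 + 9.21833/60 = 27.153639
  S → negative
  Lon: 119° + 28/60 + 12/3600 = 119 + 0.466667 + 0.003333 = 119.470000
  E ⇒ keep positive
Point 2:
  φ: 6′ + 35.6″ = 6.59333′; 84 + 6.59333/60 = 84.109889
  S ⇒ negate
  Longitude: 24° + 55/60 + 36/3600 = 24 + 0.916667 + 0.010000 = 24.926667
  E ⇒ keep positive
Point 3:
  φ: 13 + 50/60 + 48.9/3600 = 13.846917
  S → negative
  Longitude: 11′ + 26.85″ = 11.44750′; 156 + 11.44750/60 = 156.190792
  E → positive
Point 4:
  Lat: 53′ + 16″ = 53.26667′; 42 + 53.26667/60 = 42.887778
  S ⇒ negate
  λ: 179 + 5/60 + 5.65/3600 = 179.084903
  E → positive
Point 5:
  Lat: 80° + 8/60 + 57.4/3600 = 80 + 0.133333 + 0.015944 = 80.149278
  N ⇒ keep positive
  λ: 61 + 44/60 + 54.1/3600 = 61.748361
  E ⇒ keep positive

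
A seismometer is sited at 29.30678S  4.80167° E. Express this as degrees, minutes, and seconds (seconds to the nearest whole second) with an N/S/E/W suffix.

φ: 0.306780 × 60 = 18.40680′ → 18′, remainder × 60 = 24.41″
Longitude: 0.801670° → 48.10020′; 0.10020 × 60 = 6.01″

29°18′24″ S, 4°48′6″ E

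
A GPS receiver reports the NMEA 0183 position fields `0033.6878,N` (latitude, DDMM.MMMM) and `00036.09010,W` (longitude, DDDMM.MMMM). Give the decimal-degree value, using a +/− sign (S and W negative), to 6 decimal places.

0.561463, -0.601502

Latitude: degrees = first 2 digits = 0, minutes = 33.6878; 0 + 33.6878/60 = 0.5614633
N → positive
λ: split at 3 digits → 000° and 36.0901′; 0 + 36.0901/60 = 0.6015017
W → negative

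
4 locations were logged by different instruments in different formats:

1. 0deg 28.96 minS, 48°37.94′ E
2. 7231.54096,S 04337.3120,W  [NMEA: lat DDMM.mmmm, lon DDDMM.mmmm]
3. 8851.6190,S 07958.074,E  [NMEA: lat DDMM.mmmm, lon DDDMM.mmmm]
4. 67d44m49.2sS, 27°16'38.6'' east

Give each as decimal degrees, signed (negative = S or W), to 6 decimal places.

Point 1:
  φ: 0 + 28.96/60 = 0.4826667
  hemisphere S, so the sign is −
  Lon: 48 + 37.94/60 = 48.6323333
  E ⇒ keep positive
Point 2:
  Lat: degrees = first 2 digits = 72, minutes = 31.54096; 72 + 31.54096/60 = 72.5256827
  hemisphere S, so the sign is −
  λ: degrees = first 3 digits = 43, minutes = 37.312; 43 + 37.312/60 = 43.6218667
  W ⇒ negate
Point 3:
  Lat: split at 2 digits → 88° and 51.619′; 88 + 51.619/60 = 88.8603167
  S → negative
  λ: degrees = first 3 digits = 79, minutes = 58.074; 79 + 58.074/60 = 79.9679000
  E → positive
Point 4:
  Latitude: 67 + 44/60 + 49.2/3600 = 67.7470000
  S ⇒ negate
  λ: 16′ + 38.6″ = 16.64333′; 27 + 16.64333/60 = 27.2773889
  E ⇒ keep positive

1. -0.482667, 48.632333
2. -72.525683, -43.621867
3. -88.860317, 79.967900
4. -67.747000, 27.277389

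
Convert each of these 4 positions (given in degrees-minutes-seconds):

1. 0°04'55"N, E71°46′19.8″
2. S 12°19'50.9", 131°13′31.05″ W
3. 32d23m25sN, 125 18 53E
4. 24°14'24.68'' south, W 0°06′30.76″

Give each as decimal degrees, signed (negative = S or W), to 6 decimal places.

1. 0.081944, 71.772167
2. -12.330806, -131.225292
3. 32.390278, 125.314722
4. -24.240189, -0.108544

Point 1:
  Lat: 0° + 4/60 + 55/3600 = 0 + 0.066667 + 0.015278 = 0.0819444
  N → positive
  λ: 46′ + 19.8″ = 46.33000′; 71 + 46.33000/60 = 71.7721667
  E ⇒ keep positive
Point 2:
  Lat: 12° + 19/60 + 50.9/3600 = 12 + 0.316667 + 0.014139 = 12.3308056
  S → negative
  Lon: 131° + 13/60 + 31.05/3600 = 131 + 0.216667 + 0.008625 = 131.2252917
  W ⇒ negate
Point 3:
  Lat: 23′ + 25″ = 23.41667′; 32 + 23.41667/60 = 32.3902778
  N → positive
  Longitude: 125 + 18/60 + 53/3600 = 125.3147222
  E ⇒ keep positive
Point 4:
  Latitude: 24 + 14/60 + 24.68/3600 = 24.2401889
  S → negative
  λ: 0 + 6/60 + 30.76/3600 = 0.1085444
  W ⇒ negate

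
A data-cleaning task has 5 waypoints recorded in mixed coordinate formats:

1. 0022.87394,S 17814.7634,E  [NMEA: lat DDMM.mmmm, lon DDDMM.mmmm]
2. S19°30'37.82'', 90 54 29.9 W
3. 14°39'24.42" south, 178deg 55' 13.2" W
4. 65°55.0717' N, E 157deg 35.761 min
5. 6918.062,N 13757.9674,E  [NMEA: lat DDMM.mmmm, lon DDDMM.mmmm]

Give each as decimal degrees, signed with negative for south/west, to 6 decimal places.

Point 1:
  Lat: degrees = first 2 digits = 0, minutes = 22.87394; 0 + 22.87394/60 = 0.3812323
  hemisphere S, so the sign is −
  Lon: degrees = first 3 digits = 178, minutes = 14.7634; 178 + 14.7634/60 = 178.2460567
  E ⇒ keep positive
Point 2:
  φ: 19° + 30/60 + 37.82/3600 = 19 + 0.500000 + 0.010506 = 19.5105056
  S → negative
  Longitude: 90° + 54/60 + 29.9/3600 = 90 + 0.900000 + 0.008306 = 90.9083056
  W → negative
Point 3:
  Latitude: 39′ + 24.42″ = 39.40700′; 14 + 39.40700/60 = 14.6567833
  hemisphere S, so the sign is −
  Longitude: 55′ + 13.2″ = 55.22000′; 178 + 55.22000/60 = 178.9203333
  hemisphere W, so the sign is −
Point 4:
  Lat: 55.0717′ = 0.917862°; total 65.9178617
  N → positive
  Lon: 157 + 35.761/60 = 157.5960167
  E → positive
Point 5:
  φ: split at 2 digits → 69° and 18.062′; 69 + 18.062/60 = 69.3010333
  N ⇒ keep positive
  Lon: degrees = first 3 digits = 137, minutes = 57.9674; 137 + 57.9674/60 = 137.9661233
  E → positive

1. -0.381232, 178.246057
2. -19.510506, -90.908306
3. -14.656783, -178.920333
4. 65.917862, 157.596017
5. 69.301033, 137.966123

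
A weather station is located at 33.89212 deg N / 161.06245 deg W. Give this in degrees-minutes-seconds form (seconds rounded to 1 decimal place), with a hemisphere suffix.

33°53′31.6″ N, 161°03′44.8″ W

Latitude: whole degrees 33; 53.52720′ → 53′ and 31.632″
Longitude: whole degrees 161; 3.74700′ → 3′ and 44.820″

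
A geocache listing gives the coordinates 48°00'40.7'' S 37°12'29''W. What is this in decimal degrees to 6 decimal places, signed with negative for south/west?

Lat: 48 + 0/60 + 40.7/3600 = 48.0113056
S → negative
Longitude: 37 + 12/60 + 29/3600 = 37.2080556
hemisphere W, so the sign is −

-48.011306, -37.208056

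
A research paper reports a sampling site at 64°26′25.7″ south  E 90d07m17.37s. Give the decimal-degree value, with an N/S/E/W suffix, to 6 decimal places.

64.440472° S, 90.121492° E

φ: 64° + 26/60 + 25.7/3600 = 64 + 0.433333 + 0.007139 = 64.4404722
λ: 90 + 7/60 + 17.37/3600 = 90.1214917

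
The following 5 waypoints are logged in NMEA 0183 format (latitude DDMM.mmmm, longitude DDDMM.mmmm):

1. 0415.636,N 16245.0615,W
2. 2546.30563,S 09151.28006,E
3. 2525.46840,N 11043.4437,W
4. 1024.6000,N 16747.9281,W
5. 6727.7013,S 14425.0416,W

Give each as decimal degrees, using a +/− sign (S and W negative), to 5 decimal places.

Point 1:
  Latitude: split at 2 digits → 04° and 15.636′; 4 + 15.636/60 = 4.260600
  N → positive
  Lon: degrees = first 3 digits = 162, minutes = 45.0615; 162 + 45.0615/60 = 162.751025
  W → negative
Point 2:
  Latitude: degrees = first 2 digits = 25, minutes = 46.30563; 25 + 46.30563/60 = 25.771761
  hemisphere S, so the sign is −
  Longitude: degrees = first 3 digits = 91, minutes = 51.28006; 91 + 51.28006/60 = 91.854668
  E → positive
Point 3:
  φ: degrees = first 2 digits = 25, minutes = 25.4684; 25 + 25.4684/60 = 25.424473
  N ⇒ keep positive
  λ: degrees = first 3 digits = 110, minutes = 43.4437; 110 + 43.4437/60 = 110.724062
  W ⇒ negate
Point 4:
  φ: split at 2 digits → 10° and 24.6′; 10 + 24.6/60 = 10.410000
  N ⇒ keep positive
  λ: degrees = first 3 digits = 167, minutes = 47.9281; 167 + 47.9281/60 = 167.798802
  W ⇒ negate
Point 5:
  φ: split at 2 digits → 67° and 27.7013′; 67 + 27.7013/60 = 67.461688
  S ⇒ negate
  Longitude: split at 3 digits → 144° and 25.0416′; 144 + 25.0416/60 = 144.417360
  W → negative

1. 4.26060, -162.75103
2. -25.77176, 91.85467
3. 25.42447, -110.72406
4. 10.41000, -167.79880
5. -67.46169, -144.41736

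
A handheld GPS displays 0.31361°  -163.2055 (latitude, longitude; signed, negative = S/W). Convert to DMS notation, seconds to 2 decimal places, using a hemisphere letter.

0°18′49.00″ N, 163°12′19.80″ W

Latitude: 0.313610° → 18.81660′; 0.81660 × 60 = 48.9960″
Longitude is negative → W; |value| = 163.205500
λ: 0.205500° → 12.33000′; 0.33000 × 60 = 19.8000″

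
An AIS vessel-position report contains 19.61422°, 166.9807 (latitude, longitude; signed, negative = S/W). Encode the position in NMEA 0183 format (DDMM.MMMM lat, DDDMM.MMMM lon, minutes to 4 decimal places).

1936.8532,N / 16658.8420,E

Lat: 19° + 0.614220 × 60 = 19° 36.853200′
Lon: minutes = (166.980700 − 166) × 60 = 58.842000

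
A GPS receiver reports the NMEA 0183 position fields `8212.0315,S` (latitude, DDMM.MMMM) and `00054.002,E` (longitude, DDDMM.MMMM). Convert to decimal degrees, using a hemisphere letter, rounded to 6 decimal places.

82.200525° S, 0.900033° E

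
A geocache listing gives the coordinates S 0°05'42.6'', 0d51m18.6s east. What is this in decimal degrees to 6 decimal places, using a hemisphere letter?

0.095167° S, 0.855167° E

φ: 5′ + 42.6″ = 5.71000′; 0 + 5.71000/60 = 0.0951667
Longitude: 51′ + 18.6″ = 51.31000′; 0 + 51.31000/60 = 0.8551667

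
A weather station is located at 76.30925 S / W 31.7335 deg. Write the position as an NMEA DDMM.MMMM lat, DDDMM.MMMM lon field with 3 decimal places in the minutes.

7618.555,S / 03144.010,W

φ: 76° + 0.309250 × 60 = 76° 18.55500′
λ: minutes = (31.733500 − 31) × 60 = 44.01000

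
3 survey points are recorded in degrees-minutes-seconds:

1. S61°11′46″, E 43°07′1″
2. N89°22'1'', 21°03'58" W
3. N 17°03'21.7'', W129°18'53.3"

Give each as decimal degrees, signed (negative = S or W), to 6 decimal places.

1. -61.196111, 43.116944
2. 89.366944, -21.066111
3. 17.056028, -129.314806

Point 1:
  Lat: 11′ + 46″ = 11.76667′; 61 + 11.76667/60 = 61.1961111
  S → negative
  Lon: 43° + 7/60 + 1/3600 = 43 + 0.116667 + 0.000278 = 43.1169444
  E ⇒ keep positive
Point 2:
  Lat: 89 + 22/60 + 1/3600 = 89.3669444
  N ⇒ keep positive
  λ: 21 + 3/60 + 58/3600 = 21.0661111
  W → negative
Point 3:
  Latitude: 17 + 3/60 + 21.7/3600 = 17.0560278
  N ⇒ keep positive
  λ: 129° + 18/60 + 53.3/3600 = 129 + 0.300000 + 0.014806 = 129.3148056
  W → negative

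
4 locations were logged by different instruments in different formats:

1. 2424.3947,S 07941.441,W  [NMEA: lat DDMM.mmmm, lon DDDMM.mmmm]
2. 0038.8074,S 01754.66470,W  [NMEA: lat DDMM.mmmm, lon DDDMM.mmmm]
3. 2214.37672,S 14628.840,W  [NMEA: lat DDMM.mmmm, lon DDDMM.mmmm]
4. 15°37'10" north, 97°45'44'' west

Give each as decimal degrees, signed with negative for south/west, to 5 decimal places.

Point 1:
  φ: split at 2 digits → 24° and 24.3947′; 24 + 24.3947/60 = 24.406578
  S → negative
  Longitude: degrees = first 3 digits = 79, minutes = 41.441; 79 + 41.441/60 = 79.690683
  W ⇒ negate
Point 2:
  Latitude: degrees = first 2 digits = 0, minutes = 38.8074; 0 + 38.8074/60 = 0.646790
  S → negative
  λ: degrees = first 3 digits = 17, minutes = 54.6647; 17 + 54.6647/60 = 17.911078
  W ⇒ negate
Point 3:
  Lat: split at 2 digits → 22° and 14.37672′; 22 + 14.37672/60 = 22.239612
  hemisphere S, so the sign is −
  λ: degrees = first 3 digits = 146, minutes = 28.84; 146 + 28.84/60 = 146.480667
  W → negative
Point 4:
  Lat: 15 + 37/60 + 10/3600 = 15.619444
  N ⇒ keep positive
  Longitude: 45′ + 44″ = 45.73333′; 97 + 45.73333/60 = 97.762222
  W ⇒ negate

1. -24.40658, -79.69068
2. -0.64679, -17.91108
3. -22.23961, -146.48067
4. 15.61944, -97.76222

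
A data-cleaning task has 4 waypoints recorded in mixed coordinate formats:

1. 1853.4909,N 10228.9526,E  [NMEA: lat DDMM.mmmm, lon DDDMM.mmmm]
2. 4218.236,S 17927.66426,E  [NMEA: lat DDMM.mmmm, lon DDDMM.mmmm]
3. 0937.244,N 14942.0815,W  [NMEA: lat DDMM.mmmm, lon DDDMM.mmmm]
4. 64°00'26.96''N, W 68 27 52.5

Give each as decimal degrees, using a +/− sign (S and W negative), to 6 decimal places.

1. 18.891515, 102.482543
2. -42.303933, 179.461071
3. 9.620733, -149.701358
4. 64.007489, -68.464583

Point 1:
  Latitude: degrees = first 2 digits = 18, minutes = 53.4909; 18 + 53.4909/60 = 18.8915150
  N ⇒ keep positive
  Lon: degrees = first 3 digits = 102, minutes = 28.9526; 102 + 28.9526/60 = 102.4825433
  E → positive
Point 2:
  Lat: split at 2 digits → 42° and 18.236′; 42 + 18.236/60 = 42.3039333
  S ⇒ negate
  λ: split at 3 digits → 179° and 27.66426′; 179 + 27.66426/60 = 179.4610710
  E ⇒ keep positive
Point 3:
  Lat: degrees = first 2 digits = 9, minutes = 37.244; 9 + 37.244/60 = 9.6207333
  N ⇒ keep positive
  Lon: split at 3 digits → 149° and 42.0815′; 149 + 42.0815/60 = 149.7013583
  W → negative
Point 4:
  Lat: 0′ + 26.96″ = 0.44933′; 64 + 0.44933/60 = 64.0074889
  N → positive
  Longitude: 68 + 27/60 + 52.5/3600 = 68.4645833
  W → negative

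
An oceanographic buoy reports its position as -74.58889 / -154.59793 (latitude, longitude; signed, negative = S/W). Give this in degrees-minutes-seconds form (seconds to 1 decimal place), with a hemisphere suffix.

Latitude is negative → S; |value| = 74.588890
Latitude: 0.588890 × 60 = 35.33340′ → 35′, remainder × 60 = 20.004″
Longitude is negative → W; |value| = 154.597930
Lon: whole degrees 154; 35.87580′ → 35′ and 52.548″

74°35′20.0″ S, 154°35′52.5″ W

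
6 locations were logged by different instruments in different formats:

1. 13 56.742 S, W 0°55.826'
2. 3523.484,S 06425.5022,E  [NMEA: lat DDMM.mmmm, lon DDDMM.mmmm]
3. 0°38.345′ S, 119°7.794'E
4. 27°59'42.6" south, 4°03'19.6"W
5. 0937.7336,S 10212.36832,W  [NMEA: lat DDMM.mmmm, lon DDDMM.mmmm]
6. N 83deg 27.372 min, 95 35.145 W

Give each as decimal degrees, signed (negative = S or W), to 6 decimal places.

1. -13.945700, -0.930433
2. -35.391400, 64.425037
3. -0.639083, 119.129900
4. -27.995167, -4.055444
5. -9.628893, -102.206139
6. 83.456200, -95.585750

Point 1:
  φ: 56.742′ = 0.945700°; total 13.9457000
  hemisphere S, so the sign is −
  λ: 0 + 55.826/60 = 0.9304333
  hemisphere W, so the sign is −
Point 2:
  Lat: split at 2 digits → 35° and 23.484′; 35 + 23.484/60 = 35.3914000
  S → negative
  Lon: degrees = first 3 digits = 64, minutes = 25.5022; 64 + 25.5022/60 = 64.4250367
  E → positive
Point 3:
  Lat: 0 + 38.345/60 = 0.6390833
  S ⇒ negate
  λ: 7.794′ = 0.129900°; total 119.1299000
  E ⇒ keep positive
Point 4:
  Latitude: 27 + 59/60 + 42.6/3600 = 27.9951667
  hemisphere S, so the sign is −
  λ: 3′ + 19.6″ = 3.32667′; 4 + 3.32667/60 = 4.0554444
  W → negative
Point 5:
  φ: split at 2 digits → 09° and 37.7336′; 9 + 37.7336/60 = 9.6288933
  S → negative
  Lon: degrees = first 3 digits = 102, minutes = 12.36832; 102 + 12.36832/60 = 102.2061387
  hemisphere W, so the sign is −
Point 6:
  Latitude: 83 + 27.372/60 = 83.4562000
  N → positive
  λ: 35.145′ = 0.585750°; total 95.5857500
  W ⇒ negate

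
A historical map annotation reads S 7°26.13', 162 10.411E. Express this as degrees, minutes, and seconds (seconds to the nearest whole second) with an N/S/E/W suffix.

Latitude: fractional minutes 0.13000 × 60 = 7.80″
Lon: 10.41100′ → 10′ and 0.41100 × 60 = 24.66″

7°26′8″ S, 162°10′25″ E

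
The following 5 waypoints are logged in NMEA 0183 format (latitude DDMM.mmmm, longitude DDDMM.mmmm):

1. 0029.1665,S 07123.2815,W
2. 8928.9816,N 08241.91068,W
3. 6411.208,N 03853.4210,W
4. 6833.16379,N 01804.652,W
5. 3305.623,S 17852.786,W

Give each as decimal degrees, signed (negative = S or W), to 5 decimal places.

1. -0.48611, -71.38803
2. 89.48303, -82.69851
3. 64.18680, -38.89035
4. 68.55273, -18.07753
5. -33.09372, -178.87977

Point 1:
  Lat: degrees = first 2 digits = 0, minutes = 29.1665; 0 + 29.1665/60 = 0.486108
  hemisphere S, so the sign is −
  λ: split at 3 digits → 071° and 23.2815′; 71 + 23.2815/60 = 71.388025
  W ⇒ negate
Point 2:
  Latitude: degrees = first 2 digits = 89, minutes = 28.9816; 89 + 28.9816/60 = 89.483027
  N ⇒ keep positive
  λ: split at 3 digits → 082° and 41.91068′; 82 + 41.91068/60 = 82.698511
  hemisphere W, so the sign is −
Point 3:
  Lat: degrees = first 2 digits = 64, minutes = 11.208; 64 + 11.208/60 = 64.186800
  N ⇒ keep positive
  λ: degrees = first 3 digits = 38, minutes = 53.421; 38 + 53.421/60 = 38.890350
  hemisphere W, so the sign is −
Point 4:
  Lat: degrees = first 2 digits = 68, minutes = 33.16379; 68 + 33.16379/60 = 68.552730
  N ⇒ keep positive
  Lon: degrees = first 3 digits = 18, minutes = 4.652; 18 + 4.652/60 = 18.077533
  W ⇒ negate
Point 5:
  φ: degrees = first 2 digits = 33, minutes = 5.623; 33 + 5.623/60 = 33.093717
  hemisphere S, so the sign is −
  λ: split at 3 digits → 178° and 52.786′; 178 + 52.786/60 = 178.879767
  W → negative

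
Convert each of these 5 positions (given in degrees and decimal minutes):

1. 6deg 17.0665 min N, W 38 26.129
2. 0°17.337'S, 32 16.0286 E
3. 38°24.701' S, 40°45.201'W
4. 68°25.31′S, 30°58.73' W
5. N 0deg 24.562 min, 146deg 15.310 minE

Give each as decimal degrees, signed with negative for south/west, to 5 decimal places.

1. 6.28444, -38.43548
2. -0.28895, 32.26714
3. -38.41168, -40.75335
4. -68.42183, -30.97883
5. 0.40937, 146.25517

Point 1:
  Latitude: 17.0665′ = 0.284442°; total 6.284442
  N ⇒ keep positive
  λ: 38 + 26.129/60 = 38.435483
  W ⇒ negate
Point 2:
  Latitude: 0 + 17.337/60 = 0.288950
  S ⇒ negate
  λ: 16.0286′ = 0.267143°; total 32.267143
  E ⇒ keep positive
Point 3:
  φ: 38 + 24.701/60 = 38.411683
  hemisphere S, so the sign is −
  λ: 45.201′ = 0.753350°; total 40.753350
  W → negative
Point 4:
  Lat: 68 + 25.31/60 = 68.421833
  S → negative
  Lon: 58.73′ = 0.978833°; total 30.978833
  W → negative
Point 5:
  Lat: 24.562′ = 0.409367°; total 0.409367
  N ⇒ keep positive
  Longitude: 15.31′ = 0.255167°; total 146.255167
  E ⇒ keep positive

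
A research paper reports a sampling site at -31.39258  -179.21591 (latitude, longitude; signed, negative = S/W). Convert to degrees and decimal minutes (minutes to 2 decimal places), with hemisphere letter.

31° 23.55′ S, 179° 12.95′ W

Latitude is negative → S; |value| = 31.392580
Latitude: fractional part 0.392580 → 23.5548 minutes
Longitude is negative → W; |value| = 179.215910
λ: minutes = (179.215910 − 179) × 60 = 12.9546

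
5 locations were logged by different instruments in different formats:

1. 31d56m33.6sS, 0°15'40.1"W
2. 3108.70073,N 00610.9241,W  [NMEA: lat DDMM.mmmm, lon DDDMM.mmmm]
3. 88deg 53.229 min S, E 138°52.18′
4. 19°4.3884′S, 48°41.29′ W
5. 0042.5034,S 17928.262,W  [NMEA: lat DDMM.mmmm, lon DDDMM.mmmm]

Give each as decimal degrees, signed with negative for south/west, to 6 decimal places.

Point 1:
  φ: 56′ + 33.6″ = 56.56000′; 31 + 56.56000/60 = 31.9426667
  S → negative
  λ: 0° + 15/60 + 40.1/3600 = 0 + 0.250000 + 0.011139 = 0.2611389
  hemisphere W, so the sign is −
Point 2:
  Latitude: degrees = first 2 digits = 31, minutes = 8.70073; 31 + 8.70073/60 = 31.1450122
  N → positive
  λ: degrees = first 3 digits = 6, minutes = 10.9241; 6 + 10.9241/60 = 6.1820683
  W → negative
Point 3:
  Lat: 53.229′ = 0.887150°; total 88.8871500
  S → negative
  Longitude: 138 + 52.18/60 = 138.8696667
  E ⇒ keep positive
Point 4:
  φ: 4.3884′ = 0.073140°; total 19.0731400
  S → negative
  Longitude: 48 + 41.29/60 = 48.6881667
  W → negative
Point 5:
  Latitude: degrees = first 2 digits = 0, minutes = 42.5034; 0 + 42.5034/60 = 0.7083900
  S ⇒ negate
  Longitude: split at 3 digits → 179° and 28.262′; 179 + 28.262/60 = 179.4710333
  hemisphere W, so the sign is −

1. -31.942667, -0.261139
2. 31.145012, -6.182068
3. -88.887150, 138.869667
4. -19.073140, -48.688167
5. -0.708390, -179.471033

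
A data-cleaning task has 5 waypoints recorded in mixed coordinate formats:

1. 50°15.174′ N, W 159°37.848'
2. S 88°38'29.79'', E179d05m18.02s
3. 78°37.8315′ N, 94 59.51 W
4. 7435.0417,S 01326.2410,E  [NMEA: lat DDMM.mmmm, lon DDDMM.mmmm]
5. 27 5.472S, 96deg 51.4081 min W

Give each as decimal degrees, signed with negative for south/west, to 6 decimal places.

Point 1:
  φ: 15.174′ = 0.252900°; total 50.2529000
  N → positive
  Longitude: 37.848′ = 0.630800°; total 159.6308000
  hemisphere W, so the sign is −
Point 2:
  Latitude: 88 + 38/60 + 29.79/3600 = 88.6416083
  hemisphere S, so the sign is −
  λ: 179 + 5/60 + 18.02/3600 = 179.0883389
  E → positive
Point 3:
  Latitude: 37.8315′ = 0.630525°; total 78.6305250
  N → positive
  λ: 94 + 59.51/60 = 94.9918333
  hemisphere W, so the sign is −
Point 4:
  φ: split at 2 digits → 74° and 35.0417′; 74 + 35.0417/60 = 74.5840283
  hemisphere S, so the sign is −
  Longitude: split at 3 digits → 013° and 26.241′; 13 + 26.241/60 = 13.4373500
  E → positive
Point 5:
  Lat: 27 + 5.472/60 = 27.0912000
  S ⇒ negate
  λ: 96 + 51.4081/60 = 96.8568017
  hemisphere W, so the sign is −

1. 50.252900, -159.630800
2. -88.641608, 179.088339
3. 78.630525, -94.991833
4. -74.584028, 13.437350
5. -27.091200, -96.856802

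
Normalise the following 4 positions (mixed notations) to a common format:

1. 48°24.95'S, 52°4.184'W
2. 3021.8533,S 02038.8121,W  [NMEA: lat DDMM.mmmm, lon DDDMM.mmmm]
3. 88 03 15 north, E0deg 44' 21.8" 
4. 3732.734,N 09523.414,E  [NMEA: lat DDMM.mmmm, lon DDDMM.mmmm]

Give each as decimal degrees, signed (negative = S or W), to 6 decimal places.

Point 1:
  Latitude: 24.95′ = 0.415833°; total 48.4158333
  S → negative
  λ: 52 + 4.184/60 = 52.0697333
  W ⇒ negate
Point 2:
  Lat: split at 2 digits → 30° and 21.8533′; 30 + 21.8533/60 = 30.3642217
  S → negative
  λ: split at 3 digits → 020° and 38.8121′; 20 + 38.8121/60 = 20.6468683
  W ⇒ negate
Point 3:
  Lat: 3′ + 15″ = 3.25000′; 88 + 3.25000/60 = 88.0541667
  N ⇒ keep positive
  Longitude: 0° + 44/60 + 21.8/3600 = 0 + 0.733333 + 0.006056 = 0.7393889
  E ⇒ keep positive
Point 4:
  φ: degrees = first 2 digits = 37, minutes = 32.734; 37 + 32.734/60 = 37.5455667
  N → positive
  Longitude: split at 3 digits → 095° and 23.414′; 95 + 23.414/60 = 95.3902333
  E → positive

1. -48.415833, -52.069733
2. -30.364222, -20.646868
3. 88.054167, 0.739389
4. 37.545567, 95.390233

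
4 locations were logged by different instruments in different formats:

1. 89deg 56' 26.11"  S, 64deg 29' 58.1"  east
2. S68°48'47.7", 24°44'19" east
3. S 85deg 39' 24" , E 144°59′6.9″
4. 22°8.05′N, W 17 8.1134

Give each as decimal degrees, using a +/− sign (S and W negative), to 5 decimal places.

Point 1:
  Latitude: 56′ + 26.11″ = 56.43517′; 89 + 56.43517/60 = 89.940586
  hemisphere S, so the sign is −
  Lon: 64° + 29/60 + 58.1/3600 = 64 + 0.483333 + 0.016139 = 64.499472
  E ⇒ keep positive
Point 2:
  φ: 68 + 48/60 + 47.7/3600 = 68.813250
  S ⇒ negate
  Lon: 24° + 44/60 + 19/3600 = 24 + 0.733333 + 0.005278 = 24.738611
  E ⇒ keep positive
Point 3:
  φ: 39′ + 24″ = 39.40000′; 85 + 39.40000/60 = 85.656667
  hemisphere S, so the sign is −
  Lon: 144 + 59/60 + 6.9/3600 = 144.985250
  E ⇒ keep positive
Point 4:
  Lat: 8.05′ = 0.134167°; total 22.134167
  N ⇒ keep positive
  Longitude: 17 + 8.1134/60 = 17.135223
  hemisphere W, so the sign is −

1. -89.94059, 64.49947
2. -68.81325, 24.73861
3. -85.65667, 144.98525
4. 22.13417, -17.13522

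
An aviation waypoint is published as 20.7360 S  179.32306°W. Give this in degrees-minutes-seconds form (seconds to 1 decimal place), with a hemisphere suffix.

20°44′9.6″ S, 179°19′23.0″ W

φ: 0.736000 × 60 = 44.16000′ → 44′, remainder × 60 = 9.600″
Lon: 0.323060 × 60 = 19.38360′ → 19′, remainder × 60 = 23.016″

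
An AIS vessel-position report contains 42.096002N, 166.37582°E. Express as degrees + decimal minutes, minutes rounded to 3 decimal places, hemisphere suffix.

Latitude: 42° + 0.096002 × 60 = 42° 5.76012′
Longitude: 166° + 0.375820 × 60 = 166° 22.54920′

42° 5.760′ N, 166° 22.549′ E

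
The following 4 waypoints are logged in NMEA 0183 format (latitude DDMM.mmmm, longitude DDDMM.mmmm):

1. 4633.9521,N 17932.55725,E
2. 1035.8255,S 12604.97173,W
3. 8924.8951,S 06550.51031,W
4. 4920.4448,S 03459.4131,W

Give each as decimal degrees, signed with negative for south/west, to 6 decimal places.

1. 46.565868, 179.542621
2. -10.597092, -126.082862
3. -89.414918, -65.841839
4. -49.340747, -34.990218

Point 1:
  φ: split at 2 digits → 46° and 33.9521′; 46 + 33.9521/60 = 46.5658683
  N → positive
  Longitude: split at 3 digits → 179° and 32.55725′; 179 + 32.55725/60 = 179.5426208
  E → positive
Point 2:
  Lat: split at 2 digits → 10° and 35.8255′; 10 + 35.8255/60 = 10.5970917
  S → negative
  Longitude: split at 3 digits → 126° and 4.97173′; 126 + 4.97173/60 = 126.0828622
  W → negative
Point 3:
  φ: degrees = first 2 digits = 89, minutes = 24.8951; 89 + 24.8951/60 = 89.4149183
  S ⇒ negate
  λ: degrees = first 3 digits = 65, minutes = 50.51031; 65 + 50.51031/60 = 65.8418385
  hemisphere W, so the sign is −
Point 4:
  φ: split at 2 digits → 49° and 20.4448′; 49 + 20.4448/60 = 49.3407467
  hemisphere S, so the sign is −
  λ: split at 3 digits → 034° and 59.4131′; 34 + 59.4131/60 = 34.9902183
  W → negative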